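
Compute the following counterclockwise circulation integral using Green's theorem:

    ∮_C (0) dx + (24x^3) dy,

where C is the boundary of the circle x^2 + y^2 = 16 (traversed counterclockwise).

Green's theorem converts the closed line integral into a double integral over the enclosed region D:

    ∮_C P dx + Q dy = ∬_D (∂Q/∂x - ∂P/∂y) dA.

Here P = 0, Q = 24x^3, so

    ∂Q/∂x = 72x^2,    ∂P/∂y = 0,
    ∂Q/∂x - ∂P/∂y = 72x^2.

D is the region x^2 + y^2 ≤ 16. Evaluating the double integral:

In polar coordinates (x = r cos θ, y = r sin θ, dA = r dr dθ) the integrand becomes 72r^2cos(θ)^2, so

    ∬_D (72x^2) dA = ∫_0^{2π} ∫_0^{4} (72r^2cos(θ)^2) · r dr dθ.

Inner (r from 0 to 4): 4608cos(θ)^2.
Outer (θ from 0 to 2π): 4608π.

Therefore ∮_C P dx + Q dy = 4608π.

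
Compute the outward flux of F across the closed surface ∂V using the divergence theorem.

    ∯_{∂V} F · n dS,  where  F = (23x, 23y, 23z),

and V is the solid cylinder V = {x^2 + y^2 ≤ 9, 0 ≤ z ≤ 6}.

By the divergence theorem,

    ∯_{∂V} F · n dS = ∭_V (∇ · F) dV.

Compute the divergence:
    ∇ · F = ∂F_x/∂x + ∂F_y/∂y + ∂F_z/∂z = 23 + 23 + 23 = 69.

In cylindrical coordinates, x = r cos(θ), y = r sin(θ), z = z, dV = r dr dθ dz, with 0 ≤ r ≤ 3, 0 ≤ θ ≤ 2π, 0 ≤ z ≤ 6.

The integrand, after substitution and multiplying by the volume element, becomes (69) · r, so

    ∭_V (∇·F) dV = ∫_0^{2π} ∫_0^{3} ∫_0^{6} (69) · r dz dr dθ.

Inner (z from 0 to 6): 414r.
Middle (r from 0 to 3): 1863.
Outer (θ from 0 to 2π): 3726π.

Therefore ∯_{∂V} F · n dS = 3726π.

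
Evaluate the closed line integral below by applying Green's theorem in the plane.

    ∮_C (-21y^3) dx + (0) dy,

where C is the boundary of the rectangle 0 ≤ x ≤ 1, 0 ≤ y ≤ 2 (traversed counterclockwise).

Green's theorem converts the closed line integral into a double integral over the enclosed region D:

    ∮_C P dx + Q dy = ∬_D (∂Q/∂x - ∂P/∂y) dA.

Here P = -21y^3, Q = 0, so

    ∂Q/∂x = 0,    ∂P/∂y = -63y^2,
    ∂Q/∂x - ∂P/∂y = 63y^2.

D is the region 0 ≤ x ≤ 1, 0 ≤ y ≤ 2. Evaluating the double integral:

    ∬_D (63y^2) dA = ∫_0^{1} ∫_0^{2} (63y^2) dy dx.

Inner (y from 0 to 2): 168.
Outer (x from 0 to 1): 168.

Therefore ∮_C P dx + Q dy = 168.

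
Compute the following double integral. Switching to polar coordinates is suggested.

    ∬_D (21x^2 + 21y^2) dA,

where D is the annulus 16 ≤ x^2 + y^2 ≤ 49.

The region D is 4 ≤ r ≤ 7, 0 ≤ θ ≤ 2π in polar coordinates, where x = r cos(θ), y = r sin(θ), and dA = r dr dθ.

Under the substitution, the integrand becomes 21r^2, so

    ∬_D (21x^2 + 21y^2) dA = ∫_{0}^{2π} ∫_{4}^{7} (21r^2) · r dr dθ.

Inner integral (in r): ∫_{4}^{7} (21r^2) · r dr = 45045/4.

Outer integral (in θ): ∫_{0}^{2π} (45045/4) dθ = 45045π/2.

Therefore ∬_D (21x^2 + 21y^2) dA = 45045π/2.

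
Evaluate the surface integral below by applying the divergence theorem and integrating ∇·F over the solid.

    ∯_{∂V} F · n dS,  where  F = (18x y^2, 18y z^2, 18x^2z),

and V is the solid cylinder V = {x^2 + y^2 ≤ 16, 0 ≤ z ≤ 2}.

By the divergence theorem,

    ∯_{∂V} F · n dS = ∭_V (∇ · F) dV.

Compute the divergence:
    ∇ · F = ∂F_x/∂x + ∂F_y/∂y + ∂F_z/∂z = 18y^2 + 18z^2 + 18x^2 = 18x^2 + 18y^2 + 18z^2.

In cylindrical coordinates, x = r cos(θ), y = r sin(θ), z = z, dV = r dr dθ dz, with 0 ≤ r ≤ 4, 0 ≤ θ ≤ 2π, 0 ≤ z ≤ 2.

The integrand, after substitution and multiplying by the volume element, becomes (18r^2 + 18z^2) · r, so

    ∭_V (∇·F) dV = ∫_0^{2π} ∫_0^{4} ∫_0^{2} (18r^2 + 18z^2) · r dz dr dθ.

Inner (z from 0 to 2): 36r^3 + 48r.
Middle (r from 0 to 4): 2688.
Outer (θ from 0 to 2π): 5376π.

Therefore ∯_{∂V} F · n dS = 5376π.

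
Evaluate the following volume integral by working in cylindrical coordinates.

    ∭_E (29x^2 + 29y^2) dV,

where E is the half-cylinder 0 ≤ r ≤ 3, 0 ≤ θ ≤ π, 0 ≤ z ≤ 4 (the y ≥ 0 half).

In cylindrical coordinates, x = r cos(θ), y = r sin(θ), z = z, and dV = r dr dθ dz.

The integrand becomes 29r^2, so

    ∭_E (29x^2 + 29y^2) dV = ∫_{0}^{π} ∫_{0}^{3} ∫_{0}^{4} (29r^2) · r dz dr dθ.

Inner (z): 116r^3.
Middle (r from 0 to 3): 2349.
Outer (θ): 2349π.

Therefore the triple integral equals 2349π.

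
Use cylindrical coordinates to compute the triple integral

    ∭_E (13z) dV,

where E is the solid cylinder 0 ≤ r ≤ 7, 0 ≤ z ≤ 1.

In cylindrical coordinates, x = r cos(θ), y = r sin(θ), z = z, and dV = r dr dθ dz.

The integrand becomes 13z, so

    ∭_E (13z) dV = ∫_{0}^{2π} ∫_{0}^{7} ∫_{0}^{1} (13z) · r dz dr dθ.

Inner (z): 13r/2.
Middle (r from 0 to 7): 637/4.
Outer (θ): 637π/2.

Therefore the triple integral equals 637π/2.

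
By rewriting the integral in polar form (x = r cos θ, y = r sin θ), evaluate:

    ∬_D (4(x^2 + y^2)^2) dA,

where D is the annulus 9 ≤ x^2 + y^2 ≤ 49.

The region D is 3 ≤ r ≤ 7, 0 ≤ θ ≤ 2π in polar coordinates, where x = r cos(θ), y = r sin(θ), and dA = r dr dθ.

Under the substitution, the integrand becomes 4r^4, so

    ∬_D (4(x^2 + y^2)^2) dA = ∫_{0}^{2π} ∫_{3}^{7} (4r^4) · r dr dθ.

Inner integral (in r): ∫_{3}^{7} (4r^4) · r dr = 233840/3.

Outer integral (in θ): ∫_{0}^{2π} (233840/3) dθ = 467680π/3.

Therefore ∬_D (4(x^2 + y^2)^2) dA = 467680π/3.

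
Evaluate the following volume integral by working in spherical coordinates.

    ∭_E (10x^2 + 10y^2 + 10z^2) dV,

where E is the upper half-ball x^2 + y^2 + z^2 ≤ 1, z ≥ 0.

In spherical coordinates, x = ρ sin(φ) cos(θ), y = ρ sin(φ) sin(θ), z = ρ cos(φ), and dV = ρ^2 sin(φ) dρ dφ dθ.

The integrand becomes 10ρ^2, so

    ∭_E (10x^2 + 10y^2 + 10z^2) dV = ∫_{0}^{2π} ∫_{0}^{π/2} ∫_{0}^{1} (10ρ^2) · ρ^2 sin(φ) dρ dφ dθ.

Inner (ρ): 2sin(φ).
Middle (φ): 2.
Outer (θ): 4π.

Therefore the triple integral equals 4π.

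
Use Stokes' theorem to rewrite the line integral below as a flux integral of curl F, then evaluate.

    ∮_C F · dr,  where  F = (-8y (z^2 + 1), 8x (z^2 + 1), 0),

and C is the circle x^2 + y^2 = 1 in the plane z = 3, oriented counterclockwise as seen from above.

Let S be the flat disk x^2 + y^2 ≤ 1 in the plane z = 3, with upward unit normal n̂ = ẑ. By Stokes' theorem,

    ∮_C F · dr = ∬_S (∇ × F) · n̂ dS = ∬_D (curl F)_z dA,

where D is the disk x^2 + y^2 ≤ 1.

Compute the curl of F = (-8y (z^2 + 1), 8x (z^2 + 1), 0):
    (∇ × F)_x = ∂F_z/∂y - ∂F_y/∂z = -16x z,
    (∇ × F)_y = ∂F_x/∂z - ∂F_z/∂x = -16y z,
    (∇ × F)_z = ∂F_y/∂x - ∂F_x/∂y = 16z^2 + 16.

On z = 3, (curl F)_z = 160.

Convert to polar (x = r cos θ, y = r sin θ, dA = r dr dθ); the integrand becomes 160, so

    ∬_D (curl F)_z dA = ∫_0^{2π} ∫_0^{1} (160) · r dr dθ.

Inner (r from 0 to 1): 80.
Outer (θ from 0 to 2π): 160π.

Therefore ∮_C F · dr = 160π.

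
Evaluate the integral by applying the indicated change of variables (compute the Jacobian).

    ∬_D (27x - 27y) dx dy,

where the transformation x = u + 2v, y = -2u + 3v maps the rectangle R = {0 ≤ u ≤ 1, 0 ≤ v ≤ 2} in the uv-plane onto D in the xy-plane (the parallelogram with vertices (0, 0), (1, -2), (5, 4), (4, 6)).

Compute the Jacobian determinant of (x, y) with respect to (u, v):

    ∂(x,y)/∂(u,v) = | 1  2 | = (1)(3) - (2)(-2) = 7.
                   | -2  3 |

Its absolute value is |J| = 7 (the area scaling factor).

Substituting x = u + 2v, y = -2u + 3v into the integrand,

    27x - 27y → 81u - 27v,

so the integral becomes

    ∬_R (81u - 27v) · |J| du dv = ∫_0^1 ∫_0^2 (567u - 189v) dv du.

Inner (v): 1134u - 378.
Outer (u): 189.

Therefore ∬_D (27x - 27y) dx dy = 189.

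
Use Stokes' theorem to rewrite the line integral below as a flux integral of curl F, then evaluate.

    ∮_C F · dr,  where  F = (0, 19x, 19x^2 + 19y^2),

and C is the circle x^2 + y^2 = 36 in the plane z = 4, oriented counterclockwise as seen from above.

Let S be the flat disk x^2 + y^2 ≤ 36 in the plane z = 4, with upward unit normal n̂ = ẑ. By Stokes' theorem,

    ∮_C F · dr = ∬_S (∇ × F) · n̂ dS = ∬_D (curl F)_z dA,

where D is the disk x^2 + y^2 ≤ 36.

Compute the curl of F = (0, 19x, 19x^2 + 19y^2):
    (∇ × F)_x = ∂F_z/∂y - ∂F_y/∂z = 38y,
    (∇ × F)_y = ∂F_x/∂z - ∂F_z/∂x = -38x,
    (∇ × F)_z = ∂F_y/∂x - ∂F_x/∂y = 19.

On z = 4, (curl F)_z = 19.

Convert to polar (x = r cos θ, y = r sin θ, dA = r dr dθ); the integrand becomes 19, so

    ∬_D (curl F)_z dA = ∫_0^{2π} ∫_0^{6} (19) · r dr dθ.

Inner (r from 0 to 6): 342.
Outer (θ from 0 to 2π): 684π.

Therefore ∮_C F · dr = 684π.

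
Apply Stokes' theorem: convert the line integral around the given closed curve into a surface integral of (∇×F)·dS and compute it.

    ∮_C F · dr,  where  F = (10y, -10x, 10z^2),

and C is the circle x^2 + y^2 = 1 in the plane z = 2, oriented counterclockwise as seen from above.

Let S be the flat disk x^2 + y^2 ≤ 1 in the plane z = 2, with upward unit normal n̂ = ẑ. By Stokes' theorem,

    ∮_C F · dr = ∬_S (∇ × F) · n̂ dS = ∬_D (curl F)_z dA,

where D is the disk x^2 + y^2 ≤ 1.

Compute the curl of F = (10y, -10x, 10z^2):
    (∇ × F)_x = ∂F_z/∂y - ∂F_y/∂z = 0,
    (∇ × F)_y = ∂F_x/∂z - ∂F_z/∂x = 0,
    (∇ × F)_z = ∂F_y/∂x - ∂F_x/∂y = -20.

On z = 2, (curl F)_z = -20.

Convert to polar (x = r cos θ, y = r sin θ, dA = r dr dθ); the integrand becomes -20, so

    ∬_D (curl F)_z dA = ∫_0^{2π} ∫_0^{1} (-20) · r dr dθ.

Inner (r from 0 to 1): -10.
Outer (θ from 0 to 2π): -20π.

Therefore ∮_C F · dr = -20π.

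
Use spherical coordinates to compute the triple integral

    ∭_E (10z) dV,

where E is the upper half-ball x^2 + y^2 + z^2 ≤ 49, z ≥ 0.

In spherical coordinates, x = ρ sin(φ) cos(θ), y = ρ sin(φ) sin(θ), z = ρ cos(φ), and dV = ρ^2 sin(φ) dρ dφ dθ.

The integrand becomes 10ρ cos(φ), so

    ∭_E (10z) dV = ∫_{0}^{2π} ∫_{0}^{π/2} ∫_{0}^{7} (10ρ cos(φ)) · ρ^2 sin(φ) dρ dφ dθ.

Inner (ρ): 12005sin(2φ)/4.
Middle (φ): 12005/4.
Outer (θ): 12005π/2.

Therefore the triple integral equals 12005π/2.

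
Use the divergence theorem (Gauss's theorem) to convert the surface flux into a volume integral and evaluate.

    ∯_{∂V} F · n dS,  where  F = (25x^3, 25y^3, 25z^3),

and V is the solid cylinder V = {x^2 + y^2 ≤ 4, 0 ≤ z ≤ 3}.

By the divergence theorem,

    ∯_{∂V} F · n dS = ∭_V (∇ · F) dV.

Compute the divergence:
    ∇ · F = ∂F_x/∂x + ∂F_y/∂y + ∂F_z/∂z = 75x^2 + 75y^2 + 75z^2.

In cylindrical coordinates, x = r cos(θ), y = r sin(θ), z = z, dV = r dr dθ dz, with 0 ≤ r ≤ 2, 0 ≤ θ ≤ 2π, 0 ≤ z ≤ 3.

The integrand, after substitution and multiplying by the volume element, becomes (75r^2 + 75z^2) · r, so

    ∭_V (∇·F) dV = ∫_0^{2π} ∫_0^{2} ∫_0^{3} (75r^2 + 75z^2) · r dz dr dθ.

Inner (z from 0 to 3): 225r (r^2 + 3).
Middle (r from 0 to 2): 2250.
Outer (θ from 0 to 2π): 4500π.

Therefore ∯_{∂V} F · n dS = 4500π.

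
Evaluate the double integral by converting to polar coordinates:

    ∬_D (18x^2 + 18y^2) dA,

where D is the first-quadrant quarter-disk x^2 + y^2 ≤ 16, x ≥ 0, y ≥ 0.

The region D is 0 ≤ r ≤ 4, 0 ≤ θ ≤ π/2 in polar coordinates, where x = r cos(θ), y = r sin(θ), and dA = r dr dθ.

Under the substitution, the integrand becomes 18r^2, so

    ∬_D (18x^2 + 18y^2) dA = ∫_{0}^{π/2} ∫_{0}^{4} (18r^2) · r dr dθ.

Inner integral (in r): ∫_{0}^{4} (18r^2) · r dr = 1152.

Outer integral (in θ): ∫_{0}^{π/2} (1152) dθ = 576π.

Therefore ∬_D (18x^2 + 18y^2) dA = 576π.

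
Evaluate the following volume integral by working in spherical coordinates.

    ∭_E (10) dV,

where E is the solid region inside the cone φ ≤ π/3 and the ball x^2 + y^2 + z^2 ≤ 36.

In spherical coordinates, x = ρ sin(φ) cos(θ), y = ρ sin(φ) sin(θ), z = ρ cos(φ), and dV = ρ^2 sin(φ) dρ dφ dθ.

The integrand becomes 10, so

    ∭_E (10) dV = ∫_{0}^{2π} ∫_{0}^{π/3} ∫_{0}^{6} (10) · ρ^2 sin(φ) dρ dφ dθ.

Inner (ρ): 720sin(φ).
Middle (φ): 360.
Outer (θ): 720π.

Therefore the triple integral equals 720π.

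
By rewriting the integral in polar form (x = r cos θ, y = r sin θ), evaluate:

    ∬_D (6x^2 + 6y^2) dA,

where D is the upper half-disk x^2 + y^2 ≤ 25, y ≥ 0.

The region D is 0 ≤ r ≤ 5, 0 ≤ θ ≤ π in polar coordinates, where x = r cos(θ), y = r sin(θ), and dA = r dr dθ.

Under the substitution, the integrand becomes 6r^2, so

    ∬_D (6x^2 + 6y^2) dA = ∫_{0}^{π} ∫_{0}^{5} (6r^2) · r dr dθ.

Inner integral (in r): ∫_{0}^{5} (6r^2) · r dr = 1875/2.

Outer integral (in θ): ∫_{0}^{π} (1875/2) dθ = 1875π/2.

Therefore ∬_D (6x^2 + 6y^2) dA = 1875π/2.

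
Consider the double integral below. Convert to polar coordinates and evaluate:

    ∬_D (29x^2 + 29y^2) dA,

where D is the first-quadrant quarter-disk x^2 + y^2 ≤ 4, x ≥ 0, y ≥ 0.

The region D is 0 ≤ r ≤ 2, 0 ≤ θ ≤ π/2 in polar coordinates, where x = r cos(θ), y = r sin(θ), and dA = r dr dθ.

Under the substitution, the integrand becomes 29r^2, so

    ∬_D (29x^2 + 29y^2) dA = ∫_{0}^{π/2} ∫_{0}^{2} (29r^2) · r dr dθ.

Inner integral (in r): ∫_{0}^{2} (29r^2) · r dr = 116.

Outer integral (in θ): ∫_{0}^{π/2} (116) dθ = 58π.

Therefore ∬_D (29x^2 + 29y^2) dA = 58π.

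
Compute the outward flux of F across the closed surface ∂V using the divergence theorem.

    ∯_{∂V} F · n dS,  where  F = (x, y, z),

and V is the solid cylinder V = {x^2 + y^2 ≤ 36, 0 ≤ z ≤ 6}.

By the divergence theorem,

    ∯_{∂V} F · n dS = ∭_V (∇ · F) dV.

Compute the divergence:
    ∇ · F = ∂F_x/∂x + ∂F_y/∂y + ∂F_z/∂z = 1 + 1 + 1 = 3.

In cylindrical coordinates, x = r cos(θ), y = r sin(θ), z = z, dV = r dr dθ dz, with 0 ≤ r ≤ 6, 0 ≤ θ ≤ 2π, 0 ≤ z ≤ 6.

The integrand, after substitution and multiplying by the volume element, becomes (3) · r, so

    ∭_V (∇·F) dV = ∫_0^{2π} ∫_0^{6} ∫_0^{6} (3) · r dz dr dθ.

Inner (z from 0 to 6): 18r.
Middle (r from 0 to 6): 324.
Outer (θ from 0 to 2π): 648π.

Therefore ∯_{∂V} F · n dS = 648π.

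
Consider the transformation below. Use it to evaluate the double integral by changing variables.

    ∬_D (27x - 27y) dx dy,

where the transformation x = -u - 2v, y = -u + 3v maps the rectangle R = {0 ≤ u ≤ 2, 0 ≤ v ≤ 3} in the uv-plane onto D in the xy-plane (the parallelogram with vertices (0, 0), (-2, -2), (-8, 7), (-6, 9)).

Compute the Jacobian determinant of (x, y) with respect to (u, v):

    ∂(x,y)/∂(u,v) = | -1  -2 | = (-1)(3) - (-2)(-1) = -5.
                   | -1  3 |

Its absolute value is |J| = 5 (the area scaling factor).

Substituting x = -u - 2v, y = -u + 3v into the integrand,

    27x - 27y → -135v,

so the integral becomes

    ∬_R (-135v) · |J| du dv = ∫_0^2 ∫_0^3 (-675v) dv du.

Inner (v): -6075/2.
Outer (u): -6075.

Therefore ∬_D (27x - 27y) dx dy = -6075.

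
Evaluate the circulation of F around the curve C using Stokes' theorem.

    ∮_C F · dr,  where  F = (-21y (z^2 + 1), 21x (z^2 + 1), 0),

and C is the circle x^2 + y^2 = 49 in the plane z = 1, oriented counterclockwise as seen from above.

Let S be the flat disk x^2 + y^2 ≤ 49 in the plane z = 1, with upward unit normal n̂ = ẑ. By Stokes' theorem,

    ∮_C F · dr = ∬_S (∇ × F) · n̂ dS = ∬_D (curl F)_z dA,

where D is the disk x^2 + y^2 ≤ 49.

Compute the curl of F = (-21y (z^2 + 1), 21x (z^2 + 1), 0):
    (∇ × F)_x = ∂F_z/∂y - ∂F_y/∂z = -42x z,
    (∇ × F)_y = ∂F_x/∂z - ∂F_z/∂x = -42y z,
    (∇ × F)_z = ∂F_y/∂x - ∂F_x/∂y = 42z^2 + 42.

On z = 1, (curl F)_z = 84.

Convert to polar (x = r cos θ, y = r sin θ, dA = r dr dθ); the integrand becomes 84, so

    ∬_D (curl F)_z dA = ∫_0^{2π} ∫_0^{7} (84) · r dr dθ.

Inner (r from 0 to 7): 2058.
Outer (θ from 0 to 2π): 4116π.

Therefore ∮_C F · dr = 4116π.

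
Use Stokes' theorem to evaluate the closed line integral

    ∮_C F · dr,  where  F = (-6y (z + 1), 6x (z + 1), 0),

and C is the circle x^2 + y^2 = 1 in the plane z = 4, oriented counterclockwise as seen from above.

Let S be the flat disk x^2 + y^2 ≤ 1 in the plane z = 4, with upward unit normal n̂ = ẑ. By Stokes' theorem,

    ∮_C F · dr = ∬_S (∇ × F) · n̂ dS = ∬_D (curl F)_z dA,

where D is the disk x^2 + y^2 ≤ 1.

Compute the curl of F = (-6y (z + 1), 6x (z + 1), 0):
    (∇ × F)_x = ∂F_z/∂y - ∂F_y/∂z = -6x,
    (∇ × F)_y = ∂F_x/∂z - ∂F_z/∂x = -6y,
    (∇ × F)_z = ∂F_y/∂x - ∂F_x/∂y = 12z + 12.

On z = 4, (curl F)_z = 60.

Convert to polar (x = r cos θ, y = r sin θ, dA = r dr dθ); the integrand becomes 60, so

    ∬_D (curl F)_z dA = ∫_0^{2π} ∫_0^{1} (60) · r dr dθ.

Inner (r from 0 to 1): 30.
Outer (θ from 0 to 2π): 60π.

Therefore ∮_C F · dr = 60π.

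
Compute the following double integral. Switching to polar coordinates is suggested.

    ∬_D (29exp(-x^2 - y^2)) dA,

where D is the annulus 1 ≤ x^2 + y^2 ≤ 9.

The region D is 1 ≤ r ≤ 3, 0 ≤ θ ≤ 2π in polar coordinates, where x = r cos(θ), y = r sin(θ), and dA = r dr dθ.

Under the substitution, the integrand becomes 29exp(-r^2), so

    ∬_D (29exp(-x^2 - y^2)) dA = ∫_{0}^{2π} ∫_{1}^{3} (29exp(-r^2)) · r dr dθ.

Inner integral (in r): ∫_{1}^{3} (29exp(-r^2)) · r dr = -(29 - 29exp(8))exp(-9)/2.

Outer integral (in θ): ∫_{0}^{2π} (-(29 - 29exp(8))exp(-9)/2) dθ = -29π (1 - exp(8))exp(-9).

Therefore ∬_D (29exp(-x^2 - y^2)) dA = -29π (1 - exp(8))exp(-9).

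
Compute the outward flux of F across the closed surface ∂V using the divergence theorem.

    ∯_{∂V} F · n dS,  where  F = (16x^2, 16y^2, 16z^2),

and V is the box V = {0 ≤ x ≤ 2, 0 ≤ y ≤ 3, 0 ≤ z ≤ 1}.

By the divergence theorem,

    ∯_{∂V} F · n dS = ∭_V (∇ · F) dV.

Compute the divergence:
    ∇ · F = ∂F_x/∂x + ∂F_y/∂y + ∂F_z/∂z = 32x + 32y + 32z.

V is a rectangular box, so dV = dx dy dz with 0 ≤ x ≤ 2, 0 ≤ y ≤ 3, 0 ≤ z ≤ 1.

Integrate (32x + 32y + 32z) over V as an iterated integral:

    ∭_V (∇·F) dV = ∫_0^{2} ∫_0^{3} ∫_0^{1} (32x + 32y + 32z) dz dy dx.

Inner (z from 0 to 1): 32x + 32y + 16.
Middle (y from 0 to 3): 96x + 192.
Outer (x from 0 to 2): 576.

Therefore ∯_{∂V} F · n dS = 576.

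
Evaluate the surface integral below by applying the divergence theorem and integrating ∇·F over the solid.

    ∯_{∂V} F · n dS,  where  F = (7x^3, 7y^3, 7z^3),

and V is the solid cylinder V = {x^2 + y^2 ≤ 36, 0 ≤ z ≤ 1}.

By the divergence theorem,

    ∯_{∂V} F · n dS = ∭_V (∇ · F) dV.

Compute the divergence:
    ∇ · F = ∂F_x/∂x + ∂F_y/∂y + ∂F_z/∂z = 21x^2 + 21y^2 + 21z^2.

In cylindrical coordinates, x = r cos(θ), y = r sin(θ), z = z, dV = r dr dθ dz, with 0 ≤ r ≤ 6, 0 ≤ θ ≤ 2π, 0 ≤ z ≤ 1.

The integrand, after substitution and multiplying by the volume element, becomes (21r^2 + 21z^2) · r, so

    ∭_V (∇·F) dV = ∫_0^{2π} ∫_0^{6} ∫_0^{1} (21r^2 + 21z^2) · r dz dr dθ.

Inner (z from 0 to 1): 21r^3 + 7r.
Middle (r from 0 to 6): 6930.
Outer (θ from 0 to 2π): 13860π.

Therefore ∯_{∂V} F · n dS = 13860π.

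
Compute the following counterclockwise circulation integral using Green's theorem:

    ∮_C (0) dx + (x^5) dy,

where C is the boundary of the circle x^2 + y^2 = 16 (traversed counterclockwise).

Green's theorem converts the closed line integral into a double integral over the enclosed region D:

    ∮_C P dx + Q dy = ∬_D (∂Q/∂x - ∂P/∂y) dA.

Here P = 0, Q = x^5, so

    ∂Q/∂x = 5x^4,    ∂P/∂y = 0,
    ∂Q/∂x - ∂P/∂y = 5x^4.

D is the region x^2 + y^2 ≤ 16. Evaluating the double integral:

In polar coordinates (x = r cos θ, y = r sin θ, dA = r dr dθ) the integrand becomes 5r^4cos(θ)^4, so

    ∬_D (5x^4) dA = ∫_0^{2π} ∫_0^{4} (5r^4cos(θ)^4) · r dr dθ.

Inner (r from 0 to 4): 10240cos(θ)^4/3.
Outer (θ from 0 to 2π): 2560π.

Therefore ∮_C P dx + Q dy = 2560π.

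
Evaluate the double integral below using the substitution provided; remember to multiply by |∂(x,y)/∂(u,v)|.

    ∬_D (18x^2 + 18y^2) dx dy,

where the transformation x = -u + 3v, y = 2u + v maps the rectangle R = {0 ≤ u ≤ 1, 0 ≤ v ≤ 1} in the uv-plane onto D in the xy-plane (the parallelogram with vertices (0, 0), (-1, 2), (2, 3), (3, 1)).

Compute the Jacobian determinant of (x, y) with respect to (u, v):

    ∂(x,y)/∂(u,v) = | -1  3 | = (-1)(1) - (3)(2) = -7.
                   | 2  1 |

Its absolute value is |J| = 7 (the area scaling factor).

Substituting x = -u + 3v, y = 2u + v into the integrand,

    18x^2 + 18y^2 → 90u^2 - 36u v + 180v^2,

so the integral becomes

    ∬_R (90u^2 - 36u v + 180v^2) · |J| du dv = ∫_0^1 ∫_0^1 (630u^2 - 252u v + 1260v^2) dv du.

Inner (v): 630u^2 - 126u + 420.
Outer (u): 567.

Therefore ∬_D (18x^2 + 18y^2) dx dy = 567.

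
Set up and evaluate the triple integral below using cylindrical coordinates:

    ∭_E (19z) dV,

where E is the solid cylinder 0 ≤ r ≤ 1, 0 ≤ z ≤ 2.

In cylindrical coordinates, x = r cos(θ), y = r sin(θ), z = z, and dV = r dr dθ dz.

The integrand becomes 19z, so

    ∭_E (19z) dV = ∫_{0}^{2π} ∫_{0}^{1} ∫_{0}^{2} (19z) · r dz dr dθ.

Inner (z): 38r.
Middle (r from 0 to 1): 19.
Outer (θ): 38π.

Therefore the triple integral equals 38π.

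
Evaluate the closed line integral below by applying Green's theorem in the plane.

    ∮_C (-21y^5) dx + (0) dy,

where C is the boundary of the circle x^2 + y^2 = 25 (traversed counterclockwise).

Green's theorem converts the closed line integral into a double integral over the enclosed region D:

    ∮_C P dx + Q dy = ∬_D (∂Q/∂x - ∂P/∂y) dA.

Here P = -21y^5, Q = 0, so

    ∂Q/∂x = 0,    ∂P/∂y = -105y^4,
    ∂Q/∂x - ∂P/∂y = 105y^4.

D is the region x^2 + y^2 ≤ 25. Evaluating the double integral:

In polar coordinates (x = r cos θ, y = r sin θ, dA = r dr dθ) the integrand becomes 105r^4sin(θ)^4, so

    ∬_D (105y^4) dA = ∫_0^{2π} ∫_0^{5} (105r^4sin(θ)^4) · r dr dθ.

Inner (r from 0 to 5): 546875sin(θ)^4/2.
Outer (θ from 0 to 2π): 1640625π/8.

Therefore ∮_C P dx + Q dy = 1640625π/8.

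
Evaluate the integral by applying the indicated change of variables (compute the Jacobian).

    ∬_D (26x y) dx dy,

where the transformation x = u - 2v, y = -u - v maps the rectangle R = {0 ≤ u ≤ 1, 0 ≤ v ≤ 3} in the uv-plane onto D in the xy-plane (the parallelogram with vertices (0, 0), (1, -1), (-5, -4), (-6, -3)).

Compute the Jacobian determinant of (x, y) with respect to (u, v):

    ∂(x,y)/∂(u,v) = | 1  -2 | = (1)(-1) - (-2)(-1) = -3.
                   | -1  -1 |

Its absolute value is |J| = 3 (the area scaling factor).

Substituting x = u - 2v, y = -u - v into the integrand,

    26x y → -26u^2 + 26u v + 52v^2,

so the integral becomes

    ∬_R (-26u^2 + 26u v + 52v^2) · |J| du dv = ∫_0^1 ∫_0^3 (-78u^2 + 78u v + 156v^2) dv du.

Inner (v): -234u^2 + 351u + 1404.
Outer (u): 3003/2.

Therefore ∬_D (26x y) dx dy = 3003/2.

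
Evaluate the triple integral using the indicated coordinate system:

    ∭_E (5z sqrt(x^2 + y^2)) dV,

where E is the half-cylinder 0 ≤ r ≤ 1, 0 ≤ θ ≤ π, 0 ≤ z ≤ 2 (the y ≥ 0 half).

In cylindrical coordinates, x = r cos(θ), y = r sin(θ), z = z, and dV = r dr dθ dz.

The integrand becomes 5r z, so

    ∭_E (5z sqrt(x^2 + y^2)) dV = ∫_{0}^{π} ∫_{0}^{1} ∫_{0}^{2} (5r z) · r dz dr dθ.

Inner (z): 10r^2.
Middle (r from 0 to 1): 10/3.
Outer (θ): 10π/3.

Therefore the triple integral equals 10π/3.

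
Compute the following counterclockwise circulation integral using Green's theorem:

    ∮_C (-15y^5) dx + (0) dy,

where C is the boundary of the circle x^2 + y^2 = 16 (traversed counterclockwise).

Green's theorem converts the closed line integral into a double integral over the enclosed region D:

    ∮_C P dx + Q dy = ∬_D (∂Q/∂x - ∂P/∂y) dA.

Here P = -15y^5, Q = 0, so

    ∂Q/∂x = 0,    ∂P/∂y = -75y^4,
    ∂Q/∂x - ∂P/∂y = 75y^4.

D is the region x^2 + y^2 ≤ 16. Evaluating the double integral:

In polar coordinates (x = r cos θ, y = r sin θ, dA = r dr dθ) the integrand becomes 75r^4sin(θ)^4, so

    ∬_D (75y^4) dA = ∫_0^{2π} ∫_0^{4} (75r^4sin(θ)^4) · r dr dθ.

Inner (r from 0 to 4): 51200sin(θ)^4.
Outer (θ from 0 to 2π): 38400π.

Therefore ∮_C P dx + Q dy = 38400π.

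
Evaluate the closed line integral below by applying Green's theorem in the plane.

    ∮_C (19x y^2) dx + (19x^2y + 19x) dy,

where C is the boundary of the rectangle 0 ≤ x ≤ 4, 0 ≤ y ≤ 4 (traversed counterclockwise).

Green's theorem converts the closed line integral into a double integral over the enclosed region D:

    ∮_C P dx + Q dy = ∬_D (∂Q/∂x - ∂P/∂y) dA.

Here P = 19x y^2, Q = 19x^2y + 19x, so

    ∂Q/∂x = 38x y + 19,    ∂P/∂y = 38x y,
    ∂Q/∂x - ∂P/∂y = 19.

D is the region 0 ≤ x ≤ 4, 0 ≤ y ≤ 4. Evaluating the double integral:

    ∬_D (19) dA = ∫_0^{4} ∫_0^{4} (19) dy dx.

Inner (y from 0 to 4): 76.
Outer (x from 0 to 4): 304.

Therefore ∮_C P dx + Q dy = 304.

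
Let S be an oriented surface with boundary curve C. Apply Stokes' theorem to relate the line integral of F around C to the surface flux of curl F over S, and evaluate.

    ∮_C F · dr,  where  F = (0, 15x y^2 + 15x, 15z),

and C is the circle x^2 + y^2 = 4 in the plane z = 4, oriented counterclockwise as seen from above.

Let S be the flat disk x^2 + y^2 ≤ 4 in the plane z = 4, with upward unit normal n̂ = ẑ. By Stokes' theorem,

    ∮_C F · dr = ∬_S (∇ × F) · n̂ dS = ∬_D (curl F)_z dA,

where D is the disk x^2 + y^2 ≤ 4.

Compute the curl of F = (0, 15x y^2 + 15x, 15z):
    (∇ × F)_x = ∂F_z/∂y - ∂F_y/∂z = 0,
    (∇ × F)_y = ∂F_x/∂z - ∂F_z/∂x = 0,
    (∇ × F)_z = ∂F_y/∂x - ∂F_x/∂y = 15y^2 + 15.

On z = 4, (curl F)_z = 15y^2 + 15.

Convert to polar (x = r cos θ, y = r sin θ, dA = r dr dθ); the integrand becomes 15r^2sin(θ)^2 + 15, so

    ∬_D (curl F)_z dA = ∫_0^{2π} ∫_0^{2} (15r^2sin(θ)^2 + 15) · r dr dθ.

Inner (r from 0 to 2): 60 - 30cos(2θ).
Outer (θ from 0 to 2π): 120π.

Therefore ∮_C F · dr = 120π.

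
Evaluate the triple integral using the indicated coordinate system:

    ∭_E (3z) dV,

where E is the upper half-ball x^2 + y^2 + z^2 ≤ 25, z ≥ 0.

In spherical coordinates, x = ρ sin(φ) cos(θ), y = ρ sin(φ) sin(θ), z = ρ cos(φ), and dV = ρ^2 sin(φ) dρ dφ dθ.

The integrand becomes 3ρ cos(φ), so

    ∭_E (3z) dV = ∫_{0}^{2π} ∫_{0}^{π/2} ∫_{0}^{5} (3ρ cos(φ)) · ρ^2 sin(φ) dρ dφ dθ.

Inner (ρ): 1875sin(2φ)/8.
Middle (φ): 1875/8.
Outer (θ): 1875π/4.

Therefore the triple integral equals 1875π/4.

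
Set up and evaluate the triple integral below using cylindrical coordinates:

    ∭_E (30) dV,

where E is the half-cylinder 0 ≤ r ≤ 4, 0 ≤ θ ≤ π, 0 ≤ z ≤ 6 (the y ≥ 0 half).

In cylindrical coordinates, x = r cos(θ), y = r sin(θ), z = z, and dV = r dr dθ dz.

The integrand becomes 30, so

    ∭_E (30) dV = ∫_{0}^{π} ∫_{0}^{4} ∫_{0}^{6} (30) · r dz dr dθ.

Inner (z): 180r.
Middle (r from 0 to 4): 1440.
Outer (θ): 1440π.

Therefore the triple integral equals 1440π.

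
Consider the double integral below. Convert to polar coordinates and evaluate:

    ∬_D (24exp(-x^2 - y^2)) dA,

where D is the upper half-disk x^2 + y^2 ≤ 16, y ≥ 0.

The region D is 0 ≤ r ≤ 4, 0 ≤ θ ≤ π in polar coordinates, where x = r cos(θ), y = r sin(θ), and dA = r dr dθ.

Under the substitution, the integrand becomes 24exp(-r^2), so

    ∬_D (24exp(-x^2 - y^2)) dA = ∫_{0}^{π} ∫_{0}^{4} (24exp(-r^2)) · r dr dθ.

Inner integral (in r): ∫_{0}^{4} (24exp(-r^2)) · r dr = 12 - 12exp(-16).

Outer integral (in θ): ∫_{0}^{π} (12 - 12exp(-16)) dθ = -12π exp(-16) + 12π.

Therefore ∬_D (24exp(-x^2 - y^2)) dA = -12π exp(-16) + 12π.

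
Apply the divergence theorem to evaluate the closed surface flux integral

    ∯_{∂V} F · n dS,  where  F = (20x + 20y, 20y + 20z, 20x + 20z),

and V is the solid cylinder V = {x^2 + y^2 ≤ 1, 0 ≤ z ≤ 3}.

By the divergence theorem,

    ∯_{∂V} F · n dS = ∭_V (∇ · F) dV.

Compute the divergence:
    ∇ · F = ∂F_x/∂x + ∂F_y/∂y + ∂F_z/∂z = 20 + 20 + 20 = 60.

In cylindrical coordinates, x = r cos(θ), y = r sin(θ), z = z, dV = r dr dθ dz, with 0 ≤ r ≤ 1, 0 ≤ θ ≤ 2π, 0 ≤ z ≤ 3.

The integrand, after substitution and multiplying by the volume element, becomes (60) · r, so

    ∭_V (∇·F) dV = ∫_0^{2π} ∫_0^{1} ∫_0^{3} (60) · r dz dr dθ.

Inner (z from 0 to 3): 180r.
Middle (r from 0 to 1): 90.
Outer (θ from 0 to 2π): 180π.

Therefore ∯_{∂V} F · n dS = 180π.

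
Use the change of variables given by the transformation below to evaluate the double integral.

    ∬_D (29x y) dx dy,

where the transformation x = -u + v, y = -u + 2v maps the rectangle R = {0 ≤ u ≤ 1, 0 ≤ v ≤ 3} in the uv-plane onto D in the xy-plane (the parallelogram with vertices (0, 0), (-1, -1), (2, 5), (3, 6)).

Compute the Jacobian determinant of (x, y) with respect to (u, v):

    ∂(x,y)/∂(u,v) = | -1  1 | = (-1)(2) - (1)(-1) = -1.
                   | -1  2 |

Its absolute value is |J| = 1 (the area scaling factor).

Substituting x = -u + v, y = -u + 2v into the integrand,

    29x y → 29u^2 - 87u v + 58v^2,

so the integral becomes

    ∬_R (29u^2 - 87u v + 58v^2) · |J| du dv = ∫_0^1 ∫_0^3 (29u^2 - 87u v + 58v^2) dv du.

Inner (v): 87u^2 - 783u/2 + 522.
Outer (u): 1421/4.

Therefore ∬_D (29x y) dx dy = 1421/4.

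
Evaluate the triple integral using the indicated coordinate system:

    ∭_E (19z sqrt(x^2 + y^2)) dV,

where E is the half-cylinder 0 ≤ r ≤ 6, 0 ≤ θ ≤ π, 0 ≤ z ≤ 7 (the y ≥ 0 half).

In cylindrical coordinates, x = r cos(θ), y = r sin(θ), z = z, and dV = r dr dθ dz.

The integrand becomes 19r z, so

    ∭_E (19z sqrt(x^2 + y^2)) dV = ∫_{0}^{π} ∫_{0}^{6} ∫_{0}^{7} (19r z) · r dz dr dθ.

Inner (z): 931r^2/2.
Middle (r from 0 to 6): 33516.
Outer (θ): 33516π.

Therefore the triple integral equals 33516π.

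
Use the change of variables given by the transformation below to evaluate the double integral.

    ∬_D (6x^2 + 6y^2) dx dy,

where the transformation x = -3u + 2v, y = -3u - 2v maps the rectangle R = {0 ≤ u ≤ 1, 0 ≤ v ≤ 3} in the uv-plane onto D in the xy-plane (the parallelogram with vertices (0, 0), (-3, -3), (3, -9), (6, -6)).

Compute the Jacobian determinant of (x, y) with respect to (u, v):

    ∂(x,y)/∂(u,v) = | -3  2 | = (-3)(-2) - (2)(-3) = 12.
                   | -3  -2 |

Its absolute value is |J| = 12 (the area scaling factor).

Substituting x = -3u + 2v, y = -3u - 2v into the integrand,

    6x^2 + 6y^2 → 108u^2 + 48v^2,

so the integral becomes

    ∬_R (108u^2 + 48v^2) · |J| du dv = ∫_0^1 ∫_0^3 (1296u^2 + 576v^2) dv du.

Inner (v): 3888u^2 + 5184.
Outer (u): 6480.

Therefore ∬_D (6x^2 + 6y^2) dx dy = 6480.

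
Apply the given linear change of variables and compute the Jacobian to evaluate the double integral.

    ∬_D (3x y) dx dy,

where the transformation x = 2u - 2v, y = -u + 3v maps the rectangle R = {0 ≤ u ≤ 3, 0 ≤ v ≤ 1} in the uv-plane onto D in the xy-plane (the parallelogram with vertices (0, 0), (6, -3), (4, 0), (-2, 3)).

Compute the Jacobian determinant of (x, y) with respect to (u, v):

    ∂(x,y)/∂(u,v) = | 2  -2 | = (2)(3) - (-2)(-1) = 4.
                   | -1  3 |

Its absolute value is |J| = 4 (the area scaling factor).

Substituting x = 2u - 2v, y = -u + 3v into the integrand,

    3x y → -6u^2 + 24u v - 18v^2,

so the integral becomes

    ∬_R (-6u^2 + 24u v - 18v^2) · |J| du dv = ∫_0^3 ∫_0^1 (-24u^2 + 96u v - 72v^2) dv du.

Inner (v): -24u^2 + 48u - 24.
Outer (u): -72.

Therefore ∬_D (3x y) dx dy = -72.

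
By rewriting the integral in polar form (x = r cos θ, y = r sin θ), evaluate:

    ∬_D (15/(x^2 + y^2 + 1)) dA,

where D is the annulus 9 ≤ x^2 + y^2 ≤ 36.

The region D is 3 ≤ r ≤ 6, 0 ≤ θ ≤ 2π in polar coordinates, where x = r cos(θ), y = r sin(θ), and dA = r dr dθ.

Under the substitution, the integrand becomes 15/(r^2 + 1), so

    ∬_D (15/(x^2 + y^2 + 1)) dA = ∫_{0}^{2π} ∫_{3}^{6} (15/(r^2 + 1)) · r dr dθ.

Inner integral (in r): ∫_{3}^{6} (15/(r^2 + 1)) · r dr = log(94931877133sqrt(370)/100000000).

Outer integral (in θ): ∫_{0}^{2π} (log(94931877133sqrt(370)/100000000)) dθ = log((94931877133sqrt(370)/100000000)^(2π)).

Therefore ∬_D (15/(x^2 + y^2 + 1)) dA = log((94931877133sqrt(370)/100000000)^(2π)).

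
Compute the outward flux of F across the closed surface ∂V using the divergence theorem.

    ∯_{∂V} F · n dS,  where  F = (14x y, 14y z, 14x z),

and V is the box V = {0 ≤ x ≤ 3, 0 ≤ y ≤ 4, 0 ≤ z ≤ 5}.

By the divergence theorem,

    ∯_{∂V} F · n dS = ∭_V (∇ · F) dV.

Compute the divergence:
    ∇ · F = ∂F_x/∂x + ∂F_y/∂y + ∂F_z/∂z = 14y + 14z + 14x = 14x + 14y + 14z.

V is a rectangular box, so dV = dx dy dz with 0 ≤ x ≤ 3, 0 ≤ y ≤ 4, 0 ≤ z ≤ 5.

Integrate (14x + 14y + 14z) over V as an iterated integral:

    ∭_V (∇·F) dV = ∫_0^{3} ∫_0^{4} ∫_0^{5} (14x + 14y + 14z) dz dy dx.

Inner (z from 0 to 5): 70x + 70y + 175.
Middle (y from 0 to 4): 280x + 1260.
Outer (x from 0 to 3): 5040.

Therefore ∯_{∂V} F · n dS = 5040.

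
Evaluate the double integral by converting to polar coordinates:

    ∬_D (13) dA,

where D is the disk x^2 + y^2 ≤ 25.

The region D is 0 ≤ r ≤ 5, 0 ≤ θ ≤ 2π in polar coordinates, where x = r cos(θ), y = r sin(θ), and dA = r dr dθ.

Under the substitution, the integrand becomes 13, so

    ∬_D (13) dA = ∫_{0}^{2π} ∫_{0}^{5} (13) · r dr dθ.

Inner integral (in r): ∫_{0}^{5} (13) · r dr = 325/2.

Outer integral (in θ): ∫_{0}^{2π} (325/2) dθ = 325π.

Therefore ∬_D (13) dA = 325π.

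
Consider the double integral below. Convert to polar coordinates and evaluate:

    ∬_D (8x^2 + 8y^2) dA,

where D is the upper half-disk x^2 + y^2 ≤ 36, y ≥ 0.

The region D is 0 ≤ r ≤ 6, 0 ≤ θ ≤ π in polar coordinates, where x = r cos(θ), y = r sin(θ), and dA = r dr dθ.

Under the substitution, the integrand becomes 8r^2, so

    ∬_D (8x^2 + 8y^2) dA = ∫_{0}^{π} ∫_{0}^{6} (8r^2) · r dr dθ.

Inner integral (in r): ∫_{0}^{6} (8r^2) · r dr = 2592.

Outer integral (in θ): ∫_{0}^{π} (2592) dθ = 2592π.

Therefore ∬_D (8x^2 + 8y^2) dA = 2592π.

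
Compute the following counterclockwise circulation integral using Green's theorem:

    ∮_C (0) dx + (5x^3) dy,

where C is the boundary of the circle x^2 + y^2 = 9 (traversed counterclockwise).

Green's theorem converts the closed line integral into a double integral over the enclosed region D:

    ∮_C P dx + Q dy = ∬_D (∂Q/∂x - ∂P/∂y) dA.

Here P = 0, Q = 5x^3, so

    ∂Q/∂x = 15x^2,    ∂P/∂y = 0,
    ∂Q/∂x - ∂P/∂y = 15x^2.

D is the region x^2 + y^2 ≤ 9. Evaluating the double integral:

In polar coordinates (x = r cos θ, y = r sin θ, dA = r dr dθ) the integrand becomes 15r^2cos(θ)^2, so

    ∬_D (15x^2) dA = ∫_0^{2π} ∫_0^{3} (15r^2cos(θ)^2) · r dr dθ.

Inner (r from 0 to 3): 1215cos(θ)^2/4.
Outer (θ from 0 to 2π): 1215π/4.

Therefore ∮_C P dx + Q dy = 1215π/4.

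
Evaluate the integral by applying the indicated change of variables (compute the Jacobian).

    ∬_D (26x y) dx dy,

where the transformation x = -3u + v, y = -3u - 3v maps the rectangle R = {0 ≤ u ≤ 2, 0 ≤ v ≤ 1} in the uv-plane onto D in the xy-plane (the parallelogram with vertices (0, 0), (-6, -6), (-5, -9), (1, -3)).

Compute the Jacobian determinant of (x, y) with respect to (u, v):

    ∂(x,y)/∂(u,v) = | -3  1 | = (-3)(-3) - (1)(-3) = 12.
                   | -3  -3 |

Its absolute value is |J| = 12 (the area scaling factor).

Substituting x = -3u + v, y = -3u - 3v into the integrand,

    26x y → 234u^2 + 156u v - 78v^2,

so the integral becomes

    ∬_R (234u^2 + 156u v - 78v^2) · |J| du dv = ∫_0^2 ∫_0^1 (2808u^2 + 1872u v - 936v^2) dv du.

Inner (v): 2808u^2 + 936u - 312.
Outer (u): 8736.

Therefore ∬_D (26x y) dx dy = 8736.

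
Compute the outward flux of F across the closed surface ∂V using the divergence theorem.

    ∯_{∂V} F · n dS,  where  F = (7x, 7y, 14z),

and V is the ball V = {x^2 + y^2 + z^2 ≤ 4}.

By the divergence theorem,

    ∯_{∂V} F · n dS = ∭_V (∇ · F) dV.

Compute the divergence:
    ∇ · F = ∂F_x/∂x + ∂F_y/∂y + ∂F_z/∂z = 7 + 7 + 14 = 28.

In spherical coordinates, x = ρ sin(φ) cos(θ), y = ρ sin(φ) sin(θ), z = ρ cos(φ), dV = ρ^2 sin(φ) dρ dφ dθ, with 0 ≤ ρ ≤ 2, 0 ≤ φ ≤ π, 0 ≤ θ ≤ 2π.

The integrand, after substitution and multiplying by the volume element, becomes (28) · ρ^2 sin(φ), so

    ∭_V (∇·F) dV = ∫_0^{2π} ∫_0^{π} ∫_0^{2} (28) · ρ^2 sin(φ) dρ dφ dθ.

Inner (ρ from 0 to 2): 224sin(φ)/3.
Middle (φ from 0 to π): 448/3.
Outer (θ from 0 to 2π): 896π/3.

Therefore ∯_{∂V} F · n dS = 896π/3.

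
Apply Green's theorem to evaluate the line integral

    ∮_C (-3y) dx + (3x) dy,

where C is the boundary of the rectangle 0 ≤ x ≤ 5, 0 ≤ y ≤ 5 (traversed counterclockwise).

Green's theorem converts the closed line integral into a double integral over the enclosed region D:

    ∮_C P dx + Q dy = ∬_D (∂Q/∂x - ∂P/∂y) dA.

Here P = -3y, Q = 3x, so

    ∂Q/∂x = 3,    ∂P/∂y = -3,
    ∂Q/∂x - ∂P/∂y = 6.

D is the region 0 ≤ x ≤ 5, 0 ≤ y ≤ 5. Evaluating the double integral:

    ∬_D (6) dA = ∫_0^{5} ∫_0^{5} (6) dy dx.

Inner (y from 0 to 5): 30.
Outer (x from 0 to 5): 150.

Therefore ∮_C P dx + Q dy = 150.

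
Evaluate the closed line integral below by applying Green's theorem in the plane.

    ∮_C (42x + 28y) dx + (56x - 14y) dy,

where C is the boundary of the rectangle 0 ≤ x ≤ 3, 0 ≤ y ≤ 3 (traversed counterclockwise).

Green's theorem converts the closed line integral into a double integral over the enclosed region D:

    ∮_C P dx + Q dy = ∬_D (∂Q/∂x - ∂P/∂y) dA.

Here P = 42x + 28y, Q = 56x - 14y, so

    ∂Q/∂x = 56,    ∂P/∂y = 28,
    ∂Q/∂x - ∂P/∂y = 28.

D is the region 0 ≤ x ≤ 3, 0 ≤ y ≤ 3. Evaluating the double integral:

    ∬_D (28) dA = ∫_0^{3} ∫_0^{3} (28) dy dx.

Inner (y from 0 to 3): 84.
Outer (x from 0 to 3): 252.

Therefore ∮_C P dx + Q dy = 252.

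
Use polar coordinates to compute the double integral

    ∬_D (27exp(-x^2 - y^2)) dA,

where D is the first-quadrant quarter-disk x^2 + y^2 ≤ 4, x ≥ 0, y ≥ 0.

The region D is 0 ≤ r ≤ 2, 0 ≤ θ ≤ π/2 in polar coordinates, where x = r cos(θ), y = r sin(θ), and dA = r dr dθ.

Under the substitution, the integrand becomes 27exp(-r^2), so

    ∬_D (27exp(-x^2 - y^2)) dA = ∫_{0}^{π/2} ∫_{0}^{2} (27exp(-r^2)) · r dr dθ.

Inner integral (in r): ∫_{0}^{2} (27exp(-r^2)) · r dr = 27/2 - 27exp(-4)/2.

Outer integral (in θ): ∫_{0}^{π/2} (27/2 - 27exp(-4)/2) dθ = -27π (1 - exp(4))exp(-4)/4.

Therefore ∬_D (27exp(-x^2 - y^2)) dA = -27π (1 - exp(4))exp(-4)/4.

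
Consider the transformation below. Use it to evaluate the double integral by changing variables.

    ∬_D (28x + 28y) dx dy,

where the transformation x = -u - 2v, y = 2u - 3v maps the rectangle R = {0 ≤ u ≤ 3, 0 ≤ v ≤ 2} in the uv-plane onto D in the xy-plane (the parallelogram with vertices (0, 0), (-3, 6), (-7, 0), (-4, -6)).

Compute the Jacobian determinant of (x, y) with respect to (u, v):

    ∂(x,y)/∂(u,v) = | -1  -2 | = (-1)(-3) - (-2)(2) = 7.
                   | 2  -3 |

Its absolute value is |J| = 7 (the area scaling factor).

Substituting x = -u - 2v, y = 2u - 3v into the integrand,

    28x + 28y → 28u - 140v,

so the integral becomes

    ∬_R (28u - 140v) · |J| du dv = ∫_0^3 ∫_0^2 (196u - 980v) dv du.

Inner (v): 392u - 1960.
Outer (u): -4116.

Therefore ∬_D (28x + 28y) dx dy = -4116.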